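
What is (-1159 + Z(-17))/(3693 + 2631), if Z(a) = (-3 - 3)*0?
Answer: -1159/6324 ≈ -0.18327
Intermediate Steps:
Z(a) = 0 (Z(a) = -6*0 = 0)
(-1159 + Z(-17))/(3693 + 2631) = (-1159 + 0)/(3693 + 2631) = -1159/6324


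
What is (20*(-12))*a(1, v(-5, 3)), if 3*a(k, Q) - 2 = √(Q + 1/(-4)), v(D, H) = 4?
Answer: -160 - 40*√15 ≈ -314.92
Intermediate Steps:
a(k, Q) = ⅔ + √(-¼ + Q)/3 (a(k, Q) = ⅔ + √(Q + 1/(-4))/3 = ⅔ + √(Q - ¼)/3 = ⅔ + √(-¼ + Q)/3)
(20*(-12))*a(1, v(-5, 3)) = (20*(-12))*(⅔ + √(-1 + 4*4)/6) = -240*(⅔ + √(-1 + 16)/6) = -240*(⅔ + √15/6) = -160 - 40*√15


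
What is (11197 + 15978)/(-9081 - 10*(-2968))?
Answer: 27175/20599 ≈ 1.3192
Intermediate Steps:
(11197 + 15978)/(-9081 - 10*(-2968)) = 27175/(-9081 + 29680) = 27175/20599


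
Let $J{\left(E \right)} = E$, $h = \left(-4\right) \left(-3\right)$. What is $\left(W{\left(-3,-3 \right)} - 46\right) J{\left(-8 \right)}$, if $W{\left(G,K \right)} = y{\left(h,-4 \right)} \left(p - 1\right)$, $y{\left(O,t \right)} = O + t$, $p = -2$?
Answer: $560$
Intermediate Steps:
$h = 12$
$W{\left(G,K \right)} = -24$ ($W{\left(G,K \right)} = \left(12 - 4\right) \left(-2 - 1\right) = 8 \left(-3\right) = -24$)
$\left(W{\left(-3,-3 \right)} - 46\right) J{\left(-8 \right)} = \left(-24 - 46\right) \left(-8\right) = \left(-70\right) \left(-8\right) = 560$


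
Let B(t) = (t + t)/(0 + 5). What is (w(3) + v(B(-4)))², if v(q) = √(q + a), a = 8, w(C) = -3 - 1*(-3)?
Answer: 32/5 ≈ 6.4000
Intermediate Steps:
w(C) = 0 (w(C) = -3 + 3 = 0)
B(t) = 2*t/5 (B(t) = (2*t)/5 = (2*t)*(⅕) = 2*t/5)
v(q) = √(8 + q) (v(q) = √(q + 8) = √(8 + q))
(w(3) + v(B(-4)))² = (0 + √(8 + (⅖)*(-4)))² = (0 + √(8 - 8/5))² = (0 + √(32/5))² = (0 + 4*√10/5)² = (4*√10/5)² = 32/5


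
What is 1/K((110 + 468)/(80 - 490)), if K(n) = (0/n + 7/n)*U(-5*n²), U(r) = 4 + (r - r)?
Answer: -289/5740 ≈ -0.050348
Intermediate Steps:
U(r) = 4 (U(r) = 4 + 0 = 4)
K(n) = 28/n (K(n) = (0/n + 7/n)*4 = (0 + 7/n)*4 = (7/n)*4 = 28/n)
1/K((110 + 468)/(80 - 490)) = 1/(28/(((110 + 468)/(80 - 490)))) = 1/(28/((578/(-410)))) = 1/(28/((578*(-1/410)))) = 1/(28/(-289/205)) = 1/(28*(-205/289)) = 1/(-5740/289) = -289/5740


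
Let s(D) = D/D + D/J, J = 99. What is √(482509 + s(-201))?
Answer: √525451179/33 ≈ 694.63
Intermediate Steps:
s(D) = 1 + D/99 (s(D) = D/D + D/99 = 1 + D*(1/99) = 1 + D/99)
√(482509 + s(-201)) = √(482509 + (1 + (1/99)*(-201))) = √(482509 + (1 - 67/33)) = √(482509 - 34/33) = √(15922763/33) = √525451179/33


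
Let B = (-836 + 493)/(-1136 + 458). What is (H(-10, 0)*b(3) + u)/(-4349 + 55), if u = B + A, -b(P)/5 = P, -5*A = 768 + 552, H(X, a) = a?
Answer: 178649/2911332 ≈ 0.061363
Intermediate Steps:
A = -264 (A = -(768 + 552)/5 = -⅕*1320 = -264)
b(P) = -5*P
B = 343/678 (B = -343/(-678) = -343*(-1/678) = 343/678 ≈ 0.50590)
u = -178649/678 (u = 343/678 - 264 = -178649/678 ≈ -263.49)
(H(-10, 0)*b(3) + u)/(-4349 + 55) = (0*(-5*3) - 178649/678)/(-4349 + 55) = (0*(-15) - 178649/678)/(-4294) = (0 - 178649/678)*(-1/4294) = -178649/678*(-1/4294) = 178649/2911332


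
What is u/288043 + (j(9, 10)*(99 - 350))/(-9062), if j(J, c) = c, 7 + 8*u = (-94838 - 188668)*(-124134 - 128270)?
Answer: 324232409329147/10440982664 ≈ 31054.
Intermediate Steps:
u = 71558048417/8 (u = -7/8 + ((-94838 - 188668)*(-124134 - 128270))/8 = -7/8 + (-283506*(-252404))/8 = -7/8 + (⅛)*71558048424 = -7/8 + 8944756053 = 71558048417/8 ≈ 8.9448e+9)
u/288043 + (j(9, 10)*(99 - 350))/(-9062) = (71558048417/8)/288043 + (10*(99 - 350))/(-9062) = (71558048417/8)*(1/288043) + (10*(-251))*(-1/9062) = 71558048417/2304344 - 2510*(-1/9062) = 71558048417/2304344 + 1255/4531 = 324232409329147/10440982664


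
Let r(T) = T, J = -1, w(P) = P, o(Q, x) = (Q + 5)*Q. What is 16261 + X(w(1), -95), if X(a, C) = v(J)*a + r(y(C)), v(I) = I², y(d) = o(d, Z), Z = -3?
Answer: 24812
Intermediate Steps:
o(Q, x) = Q*(5 + Q) (o(Q, x) = (5 + Q)*Q = Q*(5 + Q))
y(d) = d*(5 + d)
X(a, C) = a + C*(5 + C) (X(a, C) = (-1)²*a + C*(5 + C) = 1*a + C*(5 + C) = a + C*(5 + C))
16261 + X(w(1), -95) = 16261 + (1 - 95*(5 - 95)) = 16261 + (1 - 95*(-90)) = 16261 + (1 + 8550) = 16261 + 8551 = 24812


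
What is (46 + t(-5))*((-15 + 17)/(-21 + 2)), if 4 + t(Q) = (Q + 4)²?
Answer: -86/19 ≈ -4.5263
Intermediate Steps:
t(Q) = -4 + (4 + Q)² (t(Q) = -4 + (Q + 4)² = -4 + (4 + Q)²)
(46 + t(-5))*((-15 + 17)/(-21 + 2)) = (46 + (-4 + (4 - 5)²))*((-15 + 17)/(-21 + 2)) = (46 + (-4 + (-1)²))*(2/(-19)) = (46 + (-4 + 1))*(2*(-1/19)) = (46 - 3)*(-2/19) = 43*(-2/19) = -86/19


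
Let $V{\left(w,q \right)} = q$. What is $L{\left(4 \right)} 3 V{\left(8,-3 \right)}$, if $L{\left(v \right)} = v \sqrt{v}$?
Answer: $-72$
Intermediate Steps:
$L{\left(v \right)} = v^{\frac{3}{2}}$
$L{\left(4 \right)} 3 V{\left(8,-3 \right)} = 4^{\frac{3}{2}} \cdot 3 \left(-3\right) = 8 \cdot 3 \left(-3\right) = 24 \left(-3\right) = -72$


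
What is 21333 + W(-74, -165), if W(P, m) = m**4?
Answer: 741221958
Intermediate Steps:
21333 + W(-74, -165) = 21333 + (-165)**4 = 21333 + 741200625 = 741221958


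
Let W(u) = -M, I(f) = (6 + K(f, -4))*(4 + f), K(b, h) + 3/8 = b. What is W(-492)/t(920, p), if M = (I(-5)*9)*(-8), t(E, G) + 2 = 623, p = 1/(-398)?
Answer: -5/69 ≈ -0.072464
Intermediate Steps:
K(b, h) = -3/8 + b
p = -1/398 ≈ -0.0025126
I(f) = (4 + f)*(45/8 + f) (I(f) = (6 + (-3/8 + f))*(4 + f) = (45/8 + f)*(4 + f) = (4 + f)*(45/8 + f))
t(E, G) = 621 (t(E, G) = -2 + 623 = 621)
M = 45 (M = ((45/2 + (-5)**2 + (77/8)*(-5))*9)*(-8) = ((45/2 + 25 - 385/8)*9)*(-8) = -5/8*9*(-8) = -45/8*(-8) = 45)
W(u) = -45 (W(u) = -1*45 = -45)
W(-492)/t(920, p) = -45/621 = -45*1/621 = -5/69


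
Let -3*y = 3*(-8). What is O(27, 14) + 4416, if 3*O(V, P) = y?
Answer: 13256/3 ≈ 4418.7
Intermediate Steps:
y = 8 (y = -(-8) = -⅓*(-24) = 8)
O(V, P) = 8/3 (O(V, P) = (⅓)*8 = 8/3)
O(27, 14) + 4416 = 8/3 + 4416 = 13256/3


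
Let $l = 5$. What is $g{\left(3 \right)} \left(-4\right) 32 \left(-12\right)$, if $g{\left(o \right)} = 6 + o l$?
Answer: $32256$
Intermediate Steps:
$g{\left(o \right)} = 6 + 5 o$ ($g{\left(o \right)} = 6 + o 5 = 6 + 5 o$)
$g{\left(3 \right)} \left(-4\right) 32 \left(-12\right) = \left(6 + 5 \cdot 3\right) \left(-4\right) 32 \left(-12\right) = \left(6 + 15\right) \left(-4\right) 32 \left(-12\right) = 21 \left(-4\right) 32 \left(-12\right) = \left(-84\right) 32 \left(-12\right) = \left(-2688\right) \left(-12\right) = 32256$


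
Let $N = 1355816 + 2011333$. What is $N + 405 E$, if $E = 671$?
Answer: $3638904$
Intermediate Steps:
$N = 3367149$
$N + 405 E = 3367149 + 405 \cdot 671 = 3367149 + 271755 = 3638904$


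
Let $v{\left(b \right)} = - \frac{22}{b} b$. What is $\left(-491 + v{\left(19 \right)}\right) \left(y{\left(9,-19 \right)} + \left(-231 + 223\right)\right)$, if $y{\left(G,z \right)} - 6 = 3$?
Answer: $-513$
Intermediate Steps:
$y{\left(G,z \right)} = 9$ ($y{\left(G,z \right)} = 6 + 3 = 9$)
$v{\left(b \right)} = -22$
$\left(-491 + v{\left(19 \right)}\right) \left(y{\left(9,-19 \right)} + \left(-231 + 223\right)\right) = \left(-491 - 22\right) \left(9 + \left(-231 + 223\right)\right) = - 513 \left(9 - 8\right) = \left(-513\right) 1 = -513$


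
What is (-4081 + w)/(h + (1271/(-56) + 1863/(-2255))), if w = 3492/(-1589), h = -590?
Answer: 117047146040/17586968691 ≈ 6.6553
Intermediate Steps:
w = -3492/1589 (w = 3492*(-1/1589) = -3492/1589 ≈ -2.1976)
(-4081 + w)/(h + (1271/(-56) + 1863/(-2255))) = (-4081 - 3492/1589)/(-590 + (1271/(-56) + 1863/(-2255))) = -6488201/(1589*(-590 + (1271*(-1/56) + 1863*(-1/2255)))) = -6488201/(1589*(-590 + (-1271/56 - 1863/2255))) = -6488201/(1589*(-590 - 2970433/126280)) = -6488201/(1589*(-77475633/126280)) = -6488201/1589*(-126280/77475633) = 117047146040/17586968691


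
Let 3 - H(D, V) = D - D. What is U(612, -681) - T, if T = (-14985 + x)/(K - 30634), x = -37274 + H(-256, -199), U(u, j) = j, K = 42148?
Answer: -3894389/5757 ≈ -676.46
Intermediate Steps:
H(D, V) = 3 (H(D, V) = 3 - (D - D) = 3 - 1*0 = 3 + 0 = 3)
x = -37271 (x = -37274 + 3 = -37271)
T = -26128/5757 (T = (-14985 - 37271)/(42148 - 30634) = -52256/11514 = -52256*1/11514 = -26128/5757 ≈ -4.5385)
U(612, -681) - T = -681 - 1*(-26128/5757) = -681 + 26128/5757 = -3894389/5757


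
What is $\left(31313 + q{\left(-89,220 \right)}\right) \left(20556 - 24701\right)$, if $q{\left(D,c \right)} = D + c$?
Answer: $-130335380$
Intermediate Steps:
$\left(31313 + q{\left(-89,220 \right)}\right) \left(20556 - 24701\right) = \left(31313 + \left(-89 + 220\right)\right) \left(20556 - 24701\right) = \left(31313 + 131\right) \left(-4145\right) = 31444 \left(-4145\right) = -130335380$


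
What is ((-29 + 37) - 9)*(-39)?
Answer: 39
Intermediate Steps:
((-29 + 37) - 9)*(-39) = (8 - 9)*(-39) = -1*(-39) = 39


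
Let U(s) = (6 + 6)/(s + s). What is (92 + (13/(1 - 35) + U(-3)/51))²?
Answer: 87254281/10404 ≈ 8386.6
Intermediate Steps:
U(s) = 6/s (U(s) = 12/((2*s)) = 12*(1/(2*s)) = 6/s)
(92 + (13/(1 - 35) + U(-3)/51))² = (92 + (13/(1 - 35) + (6/(-3))/51))² = (92 + (13/(-34) + (6*(-⅓))*(1/51)))² = (92 + (13*(-1/34) - 2*1/51))² = (92 + (-13/34 - 2/51))² = (92 - 43/102)² = (9341/102)² = 87254281/10404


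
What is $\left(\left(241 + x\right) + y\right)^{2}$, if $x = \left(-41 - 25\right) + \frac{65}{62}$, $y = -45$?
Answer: $\frac{66015625}{3844} \approx 17174.0$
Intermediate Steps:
$x = - \frac{4027}{62}$ ($x = -66 + 65 \cdot \frac{1}{62} = -66 + \frac{65}{62} = - \frac{4027}{62} \approx -64.952$)
$\left(\left(241 + x\right) + y\right)^{2} = \left(\left(241 - \frac{4027}{62}\right) - 45\right)^{2} = \left(\frac{10915}{62} - 45\right)^{2} = \left(\frac{8125}{62}\right)^{2} = \frac{66015625}{3844}$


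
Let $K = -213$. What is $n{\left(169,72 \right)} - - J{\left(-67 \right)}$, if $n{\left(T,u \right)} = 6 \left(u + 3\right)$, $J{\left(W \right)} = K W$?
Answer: $14721$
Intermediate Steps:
$J{\left(W \right)} = - 213 W$
$n{\left(T,u \right)} = 18 + 6 u$ ($n{\left(T,u \right)} = 6 \left(3 + u\right) = 18 + 6 u$)
$n{\left(169,72 \right)} - - J{\left(-67 \right)} = \left(18 + 6 \cdot 72\right) - - \left(-213\right) \left(-67\right) = \left(18 + 432\right) - \left(-1\right) 14271 = 450 - -14271 = 450 + 14271 = 14721$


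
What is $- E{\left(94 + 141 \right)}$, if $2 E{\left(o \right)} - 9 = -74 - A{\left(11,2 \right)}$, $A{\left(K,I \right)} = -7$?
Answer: $29$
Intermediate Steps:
$E{\left(o \right)} = -29$ ($E{\left(o \right)} = \frac{9}{2} + \frac{-74 - -7}{2} = \frac{9}{2} + \frac{-74 + 7}{2} = \frac{9}{2} + \frac{1}{2} \left(-67\right) = \frac{9}{2} - \frac{67}{2} = -29$)
$- E{\left(94 + 141 \right)} = \left(-1\right) \left(-29\right) = 29$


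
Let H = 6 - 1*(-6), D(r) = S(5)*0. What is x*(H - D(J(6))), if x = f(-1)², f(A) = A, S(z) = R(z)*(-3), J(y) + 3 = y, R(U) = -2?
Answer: 12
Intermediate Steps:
J(y) = -3 + y
S(z) = 6 (S(z) = -2*(-3) = 6)
D(r) = 0 (D(r) = 6*0 = 0)
H = 12 (H = 6 + 6 = 12)
x = 1 (x = (-1)² = 1)
x*(H - D(J(6))) = 1*(12 - 1*0) = 1*(12 + 0) = 1*12 = 12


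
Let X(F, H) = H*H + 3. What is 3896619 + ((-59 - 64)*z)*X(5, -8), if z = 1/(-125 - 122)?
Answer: 962473134/247 ≈ 3.8967e+6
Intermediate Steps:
X(F, H) = 3 + H² (X(F, H) = H² + 3 = 3 + H²)
z = -1/247 (z = 1/(-247) = -1/247 ≈ -0.0040486)
3896619 + ((-59 - 64)*z)*X(5, -8) = 3896619 + ((-59 - 64)*(-1/247))*(3 + (-8)²) = 3896619 + (-123*(-1/247))*(3 + 64) = 3896619 + (123/247)*67 = 3896619 + 8241/247 = 962473134/247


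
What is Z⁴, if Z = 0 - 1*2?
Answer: 16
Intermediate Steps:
Z = -2 (Z = 0 - 2 = -2)
Z⁴ = (-2)⁴ = 16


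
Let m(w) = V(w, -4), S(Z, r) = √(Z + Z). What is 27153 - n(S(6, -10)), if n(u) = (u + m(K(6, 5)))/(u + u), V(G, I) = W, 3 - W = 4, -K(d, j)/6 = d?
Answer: 54305/2 + √3/12 ≈ 27153.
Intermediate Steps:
K(d, j) = -6*d
S(Z, r) = √2*√Z (S(Z, r) = √(2*Z) = √2*√Z)
W = -1 (W = 3 - 1*4 = 3 - 4 = -1)
V(G, I) = -1
m(w) = -1
n(u) = (-1 + u)/(2*u) (n(u) = (u - 1)/(u + u) = (-1 + u)/((2*u)) = (-1 + u)*(1/(2*u)) = (-1 + u)/(2*u))
27153 - n(S(6, -10)) = 27153 - (-1 + √2*√6)/(2*(√2*√6)) = 27153 - (-1 + 2*√3)/(2*(2*√3)) = 27153 - √3/6*(-1 + 2*√3)/2 = 27153 - √3*(-1 + 2*√3)/12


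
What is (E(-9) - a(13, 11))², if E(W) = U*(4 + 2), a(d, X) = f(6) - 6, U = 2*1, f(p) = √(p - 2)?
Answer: 256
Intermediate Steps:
f(p) = √(-2 + p)
U = 2
a(d, X) = -4 (a(d, X) = √(-2 + 6) - 6 = √4 - 6 = 2 - 6 = -4)
E(W) = 12 (E(W) = 2*(4 + 2) = 2*6 = 12)
(E(-9) - a(13, 11))² = (12 - 1*(-4))² = (12 + 4)² = 16² = 256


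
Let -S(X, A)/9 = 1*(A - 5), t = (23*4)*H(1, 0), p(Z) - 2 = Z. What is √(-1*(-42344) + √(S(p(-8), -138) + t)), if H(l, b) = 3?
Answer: √(42344 + √1563) ≈ 205.87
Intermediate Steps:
p(Z) = 2 + Z
t = 276 (t = (23*4)*3 = 92*3 = 276)
S(X, A) = 45 - 9*A (S(X, A) = -9*(A - 5) = -9*(-5 + A) = 45 - 9*A)
√(-1*(-42344) + √(S(p(-8), -138) + t)) = √(-1*(-42344) + √((45 - 9*(-138)) + 276)) = √(42344 + √((45 + 1242) + 276)) = √(42344 + √(1287 + 276)) = √(42344 + √1563)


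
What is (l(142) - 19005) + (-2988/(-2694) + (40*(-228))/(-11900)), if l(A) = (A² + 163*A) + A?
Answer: 6531639339/267155 ≈ 24449.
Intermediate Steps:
l(A) = A² + 164*A
(l(142) - 19005) + (-2988/(-2694) + (40*(-228))/(-11900)) = (142*(164 + 142) - 19005) + (-2988/(-2694) + (40*(-228))/(-11900)) = (142*306 - 19005) + (-2988*(-1/2694) - 9120*(-1/11900)) = (43452 - 19005) + (498/449 + 456/595) = 24447 + 501054/267155 = 6531639339/267155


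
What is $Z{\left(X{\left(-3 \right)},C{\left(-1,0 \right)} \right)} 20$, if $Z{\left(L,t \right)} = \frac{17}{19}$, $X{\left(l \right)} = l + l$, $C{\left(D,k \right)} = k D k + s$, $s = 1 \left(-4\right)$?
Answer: $\frac{340}{19} \approx 17.895$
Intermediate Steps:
$s = -4$
$C{\left(D,k \right)} = -4 + D k^{2}$ ($C{\left(D,k \right)} = k D k - 4 = D k k - 4 = D k^{2} - 4 = -4 + D k^{2}$)
$X{\left(l \right)} = 2 l$
$Z{\left(L,t \right)} = \frac{17}{19}$ ($Z{\left(L,t \right)} = 17 \cdot \frac{1}{19} = \frac{17}{19}$)
$Z{\left(X{\left(-3 \right)},C{\left(-1,0 \right)} \right)} 20 = \frac{17}{19} \cdot 20 = \frac{340}{19}$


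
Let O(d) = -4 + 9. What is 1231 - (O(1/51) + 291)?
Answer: 935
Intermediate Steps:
O(d) = 5
1231 - (O(1/51) + 291) = 1231 - (5 + 291) = 1231 - 1*296 = 1231 - 296 = 935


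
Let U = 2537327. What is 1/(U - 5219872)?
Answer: -1/2682545 ≈ -3.7278e-7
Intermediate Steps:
1/(U - 5219872) = 1/(2537327 - 5219872) = 1/(-2682545) = -1/2682545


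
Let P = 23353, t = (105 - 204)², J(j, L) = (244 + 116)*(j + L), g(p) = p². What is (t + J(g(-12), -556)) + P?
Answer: -115166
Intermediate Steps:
J(j, L) = 360*L + 360*j (J(j, L) = 360*(L + j) = 360*L + 360*j)
t = 9801 (t = (-99)² = 9801)
(t + J(g(-12), -556)) + P = (9801 + (360*(-556) + 360*(-12)²)) + 23353 = (9801 + (-200160 + 360*144)) + 23353 = (9801 + (-200160 + 51840)) + 23353 = (9801 - 148320) + 23353 = -138519 + 23353 = -115166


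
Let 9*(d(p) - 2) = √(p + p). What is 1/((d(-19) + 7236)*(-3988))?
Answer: -293139/8461499522788 + 9*I*√38/16922999045576 ≈ -3.4644e-8 + 3.2784e-12*I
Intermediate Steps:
d(p) = 2 + √2*√p/9 (d(p) = 2 + √(p + p)/9 = 2 + √(2*p)/9 = 2 + (√2*√p)/9 = 2 + √2*√p/9)
1/((d(-19) + 7236)*(-3988)) = 1/(((2 + √2*√(-19)/9) + 7236)*(-3988)) = -1/3988/((2 + √2*(I*√19)/9) + 7236) = -1/3988/((2 + I*√38/9) + 7236) = -1/3988/(7238 + I*√38/9) = -1/(3988*(7238 + I*√38/9))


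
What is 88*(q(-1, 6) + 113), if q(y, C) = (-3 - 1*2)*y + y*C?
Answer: 9856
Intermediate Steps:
q(y, C) = -5*y + C*y (q(y, C) = (-3 - 2)*y + C*y = -5*y + C*y)
88*(q(-1, 6) + 113) = 88*(-(-5 + 6) + 113) = 88*(-1*1 + 113) = 88*(-1 + 113) = 88*112 = 9856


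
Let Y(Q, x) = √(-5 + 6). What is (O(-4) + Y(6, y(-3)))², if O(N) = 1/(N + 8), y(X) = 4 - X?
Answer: 25/16 ≈ 1.5625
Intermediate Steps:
Y(Q, x) = 1 (Y(Q, x) = √1 = 1)
O(N) = 1/(8 + N)
(O(-4) + Y(6, y(-3)))² = (1/(8 - 4) + 1)² = (1/4 + 1)² = (¼ + 1)² = (5/4)² = 25/16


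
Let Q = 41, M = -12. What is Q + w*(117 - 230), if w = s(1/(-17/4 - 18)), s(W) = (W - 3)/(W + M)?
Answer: 13329/1072 ≈ 12.434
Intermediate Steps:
s(W) = (-3 + W)/(-12 + W) (s(W) = (W - 3)/(W - 12) = (-3 + W)/(-12 + W))
w = 271/1072 (w = (-3 + 1/(-17/4 - 18))/(-12 + 1/(-17/4 - 18)) = (-3 + 1/(-89/4))/(-12 + 1/(-89/4)) = (-3 - 4/89)/(-12 - 4/89) = -271/89/(-1072/89) = -89/1072*(-271/89) = 271/1072 ≈ 0.25280)
Q + w*(117 - 230) = 41 + 271*(117 - 230)/1072 = 41 + (271/1072)*(-113) = 41 - 30623/1072 = 13329/1072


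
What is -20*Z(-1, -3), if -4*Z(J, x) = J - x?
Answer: 10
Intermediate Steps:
Z(J, x) = -J/4 + x/4 (Z(J, x) = -(J - x)/4 = -J/4 + x/4)
-20*Z(-1, -3) = -20*(-¼*(-1) + (¼)*(-3)) = -20*(¼ - ¾) = -20*(-½) = 10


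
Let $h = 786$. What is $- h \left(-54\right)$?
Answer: $42444$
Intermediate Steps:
$- h \left(-54\right) = - 786 \left(-54\right) = \left(-1\right) \left(-42444\right) = 42444$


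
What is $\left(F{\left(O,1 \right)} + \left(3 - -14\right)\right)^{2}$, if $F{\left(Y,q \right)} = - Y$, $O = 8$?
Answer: $81$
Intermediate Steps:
$\left(F{\left(O,1 \right)} + \left(3 - -14\right)\right)^{2} = \left(\left(-1\right) 8 + \left(3 - -14\right)\right)^{2} = \left(-8 + \left(3 + 14\right)\right)^{2} = \left(-8 + 17\right)^{2} = 9^{2} = 81$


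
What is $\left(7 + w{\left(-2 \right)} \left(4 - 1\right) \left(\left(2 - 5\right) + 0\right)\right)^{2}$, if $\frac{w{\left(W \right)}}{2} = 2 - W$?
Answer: $4225$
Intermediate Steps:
$w{\left(W \right)} = 4 - 2 W$ ($w{\left(W \right)} = 2 \left(2 - W\right) = 4 - 2 W$)
$\left(7 + w{\left(-2 \right)} \left(4 - 1\right) \left(\left(2 - 5\right) + 0\right)\right)^{2} = \left(7 + \left(4 - -4\right) \left(4 - 1\right) \left(\left(2 - 5\right) + 0\right)\right)^{2} = \left(7 + \left(4 + 4\right) 3 \left(-3 + 0\right)\right)^{2} = \left(7 + 8 \cdot 3 \left(-3\right)\right)^{2} = \left(7 + 8 \left(-9\right)\right)^{2} = \left(7 - 72\right)^{2} = \left(-65\right)^{2} = 4225$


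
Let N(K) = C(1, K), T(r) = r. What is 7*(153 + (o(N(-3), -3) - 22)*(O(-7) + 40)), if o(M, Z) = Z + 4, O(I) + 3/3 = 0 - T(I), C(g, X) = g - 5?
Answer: -5691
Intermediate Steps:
C(g, X) = -5 + g
O(I) = -1 - I (O(I) = -1 + (0 - I) = -1 - I)
N(K) = -4 (N(K) = -5 + 1 = -4)
o(M, Z) = 4 + Z
7*(153 + (o(N(-3), -3) - 22)*(O(-7) + 40)) = 7*(153 + ((4 - 3) - 22)*((-1 - 1*(-7)) + 40)) = 7*(153 + (1 - 22)*((-1 + 7) + 40)) = 7*(153 - 21*(6 + 40)) = 7*(153 - 21*46) = 7*(153 - 966) = 7*(-813) = -5691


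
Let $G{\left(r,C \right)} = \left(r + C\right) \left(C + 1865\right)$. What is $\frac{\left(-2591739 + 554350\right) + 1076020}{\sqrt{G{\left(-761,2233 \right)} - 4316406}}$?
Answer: $- \frac{961369 \sqrt{7626}}{114390} \approx -733.92$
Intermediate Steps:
$G{\left(r,C \right)} = \left(1865 + C\right) \left(C + r\right)$ ($G{\left(r,C \right)} = \left(C + r\right) \left(1865 + C\right) = \left(1865 + C\right) \left(C + r\right)$)
$\frac{\left(-2591739 + 554350\right) + 1076020}{\sqrt{G{\left(-761,2233 \right)} - 4316406}} = \frac{\left(-2591739 + 554350\right) + 1076020}{\sqrt{\left(2233^{2} + 1865 \cdot 2233 + 1865 \left(-761\right) + 2233 \left(-761\right)\right) - 4316406}} = \frac{-2037389 + 1076020}{\sqrt{\left(4986289 + 4164545 - 1419265 - 1699313\right) - 4316406}} = - \frac{961369}{\sqrt{6032256 - 4316406}} = - \frac{961369}{\sqrt{1715850}} = - \frac{961369}{15 \sqrt{7626}} = - 961369 \frac{\sqrt{7626}}{114390} = - \frac{961369 \sqrt{7626}}{114390}$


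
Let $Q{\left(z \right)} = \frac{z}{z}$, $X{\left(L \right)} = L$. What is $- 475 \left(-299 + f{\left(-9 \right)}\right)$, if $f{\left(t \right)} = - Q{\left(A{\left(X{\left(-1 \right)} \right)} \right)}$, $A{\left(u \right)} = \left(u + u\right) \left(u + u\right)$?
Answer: $142500$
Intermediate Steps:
$A{\left(u \right)} = 4 u^{2}$ ($A{\left(u \right)} = 2 u 2 u = 4 u^{2}$)
$Q{\left(z \right)} = 1$
$f{\left(t \right)} = -1$ ($f{\left(t \right)} = \left(-1\right) 1 = -1$)
$- 475 \left(-299 + f{\left(-9 \right)}\right) = - 475 \left(-299 - 1\right) = \left(-475\right) \left(-300\right) = 142500$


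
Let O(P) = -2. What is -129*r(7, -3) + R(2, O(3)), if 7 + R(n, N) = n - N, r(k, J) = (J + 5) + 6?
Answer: -1035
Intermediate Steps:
r(k, J) = 11 + J (r(k, J) = (5 + J) + 6 = 11 + J)
R(n, N) = -7 + n - N (R(n, N) = -7 + (n - N) = -7 + n - N)
-129*r(7, -3) + R(2, O(3)) = -129*(11 - 3) + (-7 + 2 - 1*(-2)) = -129*8 + (-7 + 2 + 2) = -1032 - 3 = -1035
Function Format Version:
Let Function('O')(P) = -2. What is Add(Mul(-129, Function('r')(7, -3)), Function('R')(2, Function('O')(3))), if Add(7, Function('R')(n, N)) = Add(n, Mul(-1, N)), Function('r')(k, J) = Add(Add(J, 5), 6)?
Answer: -1035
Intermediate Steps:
Function('r')(k, J) = Add(11, J) (Function('r')(k, J) = Add(Add(5, J), 6) = Add(11, J))
Function('R')(n, N) = Add(-7, n, Mul(-1, N)) (Function('R')(n, N) = Add(-7, Add(n, Mul(-1, N))) = Add(-7, n, Mul(-1, N)))
Add(Mul(-129, Function('r')(7, -3)), Function('R')(2, Function('O')(3))) = Add(Mul(-129, Add(11, -3)), Add(-7, 2, Mul(-1, -2))) = Add(Mul(-129, 8), Add(-7, 2, 2)) = Add(-1032, -3) = -1035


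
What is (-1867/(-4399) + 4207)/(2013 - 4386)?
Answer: -18508460/10438827 ≈ -1.7730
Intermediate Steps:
(-1867/(-4399) + 4207)/(2013 - 4386) = (-1867*(-1/4399) + 4207)/(-2373) = (1867/4399 + 4207)*(-1/2373) = (18508460/4399)*(-1/2373) = -18508460/10438827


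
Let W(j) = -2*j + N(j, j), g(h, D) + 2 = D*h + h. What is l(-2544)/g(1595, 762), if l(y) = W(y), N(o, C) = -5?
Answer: 5083/1216983 ≈ 0.0041767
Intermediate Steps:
g(h, D) = -2 + h + D*h (g(h, D) = -2 + (D*h + h) = -2 + (h + D*h) = -2 + h + D*h)
W(j) = -5 - 2*j (W(j) = -2*j - 5 = -5 - 2*j)
l(y) = -5 - 2*y
l(-2544)/g(1595, 762) = (-5 - 2*(-2544))/(-2 + 1595 + 762*1595) = (-5 + 5088)/(-2 + 1595 + 1215390) = 5083/1216983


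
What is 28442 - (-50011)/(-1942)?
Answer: 55184353/1942 ≈ 28416.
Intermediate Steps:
28442 - (-50011)/(-1942) = 28442 - (-50011)*(-1)/1942 = 28442 - 1*50011/1942 = 28442 - 50011/1942 = 55184353/1942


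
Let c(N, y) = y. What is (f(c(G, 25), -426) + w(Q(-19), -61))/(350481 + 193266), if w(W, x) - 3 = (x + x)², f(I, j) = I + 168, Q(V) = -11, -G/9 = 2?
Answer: 15080/543747 ≈ 0.027733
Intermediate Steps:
G = -18 (G = -9*2 = -18)
f(I, j) = 168 + I
w(W, x) = 3 + 4*x² (w(W, x) = 3 + (x + x)² = 3 + (2*x)² = 3 + 4*x²)
(f(c(G, 25), -426) + w(Q(-19), -61))/(350481 + 193266) = ((168 + 25) + (3 + 4*(-61)²))/(350481 + 193266) = (193 + (3 + 4*3721))/543747 = (193 + (3 + 14884))*(1/543747) = (193 + 14887)*(1/543747) = 15080*(1/543747) = 15080/543747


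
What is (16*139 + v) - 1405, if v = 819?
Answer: 1638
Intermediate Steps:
(16*139 + v) - 1405 = (16*139 + 819) - 1405 = (2224 + 819) - 1405 = 3043 - 1405 = 1638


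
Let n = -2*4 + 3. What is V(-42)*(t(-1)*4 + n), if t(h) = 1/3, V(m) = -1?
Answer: 11/3 ≈ 3.6667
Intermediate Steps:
t(h) = 1/3
n = -5 (n = -8 + 3 = -5)
V(-42)*(t(-1)*4 + n) = -((1/3)*4 - 5) = -(4/3 - 5) = -1*(-11/3) = 11/3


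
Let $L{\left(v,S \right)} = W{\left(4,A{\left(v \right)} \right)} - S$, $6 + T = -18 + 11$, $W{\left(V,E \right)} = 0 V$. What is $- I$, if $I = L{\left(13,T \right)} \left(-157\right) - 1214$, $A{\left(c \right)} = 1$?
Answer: $3255$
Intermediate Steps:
$W{\left(V,E \right)} = 0$
$T = -13$ ($T = -6 + \left(-18 + 11\right) = -6 - 7 = -13$)
$L{\left(v,S \right)} = - S$ ($L{\left(v,S \right)} = 0 - S = - S$)
$I = -3255$ ($I = \left(-1\right) \left(-13\right) \left(-157\right) - 1214 = 13 \left(-157\right) - 1214 = -2041 - 1214 = -3255$)
$- I = \left(-1\right) \left(-3255\right) = 3255$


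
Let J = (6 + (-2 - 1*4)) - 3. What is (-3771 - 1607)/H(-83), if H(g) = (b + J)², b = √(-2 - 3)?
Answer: -5378/(3 - I*√5)² ≈ -109.76 - 368.13*I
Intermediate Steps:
b = I*√5 (b = √(-5) = I*√5 ≈ 2.2361*I)
J = -3 (J = (6 + (-2 - 4)) - 3 = (6 - 6) - 3 = 0 - 3 = -3)
H(g) = (-3 + I*√5)² (H(g) = (I*√5 - 3)² = (-3 + I*√5)²)
(-3771 - 1607)/H(-83) = (-3771 - 1607)/((3 - I*√5)²) = -5378/(3 - I*√5)²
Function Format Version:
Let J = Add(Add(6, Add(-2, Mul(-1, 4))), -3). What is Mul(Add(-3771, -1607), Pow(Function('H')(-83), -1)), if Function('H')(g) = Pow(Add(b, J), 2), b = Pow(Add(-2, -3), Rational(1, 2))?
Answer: Mul(-5378, Pow(Add(3, Mul(-1, I, Pow(5, Rational(1, 2)))), -2)) ≈ Add(-109.76, Mul(-368.13, I))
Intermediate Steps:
b = Mul(I, Pow(5, Rational(1, 2))) (b = Pow(-5, Rational(1, 2)) = Mul(I, Pow(5, Rational(1, 2))) ≈ Mul(2.2361, I))
J = -3 (J = Add(Add(6, Add(-2, -4)), -3) = Add(Add(6, -6), -3) = Add(0, -3) = -3)
Function('H')(g) = Pow(Add(-3, Mul(I, Pow(5, Rational(1, 2)))), 2) (Function('H')(g) = Pow(Add(Mul(I, Pow(5, Rational(1, 2))), -3), 2) = Pow(Add(-3, Mul(I, Pow(5, Rational(1, 2)))), 2))
Mul(Add(-3771, -1607), Pow(Function('H')(-83), -1)) = Mul(Add(-3771, -1607), Pow(Pow(Add(3, Mul(-1, I, Pow(5, Rational(1, 2)))), 2), -1)) = Mul(-5378, Pow(Add(3, Mul(-1, I, Pow(5, Rational(1, 2)))), -2))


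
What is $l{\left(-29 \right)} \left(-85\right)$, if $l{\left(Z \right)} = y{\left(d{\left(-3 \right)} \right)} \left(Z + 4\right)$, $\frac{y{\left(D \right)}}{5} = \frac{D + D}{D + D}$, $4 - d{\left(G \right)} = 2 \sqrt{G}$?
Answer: $10625$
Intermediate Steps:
$d{\left(G \right)} = 4 - 2 \sqrt{G}$
$y{\left(D \right)} = 5$ ($y{\left(D \right)} = 5 \frac{D + D}{D + D} = 5 \frac{2 D}{2 D} = 5 \cdot 2 D \frac{1}{2 D} = 5 \cdot 1 = 5$)
$l{\left(Z \right)} = 20 + 5 Z$ ($l{\left(Z \right)} = 5 \left(Z + 4\right) = 5 \left(4 + Z\right) = 20 + 5 Z$)
$l{\left(-29 \right)} \left(-85\right) = \left(20 + 5 \left(-29\right)\right) \left(-85\right) = \left(20 - 145\right) \left(-85\right) = \left(-125\right) \left(-85\right) = 10625$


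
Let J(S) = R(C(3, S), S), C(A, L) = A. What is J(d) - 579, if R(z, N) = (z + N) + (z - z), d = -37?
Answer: -613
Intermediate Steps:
R(z, N) = N + z (R(z, N) = (N + z) + 0 = N + z)
J(S) = 3 + S (J(S) = S + 3 = 3 + S)
J(d) - 579 = (3 - 37) - 579 = -34 - 579 = -613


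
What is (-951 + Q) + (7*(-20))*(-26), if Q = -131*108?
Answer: -11459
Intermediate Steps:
Q = -14148
(-951 + Q) + (7*(-20))*(-26) = (-951 - 14148) + (7*(-20))*(-26) = -15099 - 140*(-26) = -15099 + 3640 = -11459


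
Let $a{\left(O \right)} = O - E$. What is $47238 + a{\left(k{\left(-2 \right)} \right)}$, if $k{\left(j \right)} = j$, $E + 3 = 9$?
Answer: $47230$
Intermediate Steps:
$E = 6$ ($E = -3 + 9 = 6$)
$a{\left(O \right)} = -6 + O$ ($a{\left(O \right)} = O - 6 = -6 + O$)
$47238 + a{\left(k{\left(-2 \right)} \right)} = 47238 - 8 = 47230$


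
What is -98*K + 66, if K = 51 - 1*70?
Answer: 1928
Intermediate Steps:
K = -19 (K = 51 - 70 = -19)
-98*K + 66 = -98*(-19) + 66 = 1862 + 66 = 1928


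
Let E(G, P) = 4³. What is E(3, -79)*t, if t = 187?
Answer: 11968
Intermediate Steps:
E(G, P) = 64
E(3, -79)*t = 64*187 = 11968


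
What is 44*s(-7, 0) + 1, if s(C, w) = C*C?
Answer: 2157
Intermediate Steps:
s(C, w) = C**2
44*s(-7, 0) + 1 = 44*(-7)**2 + 1 = 44*49 + 1 = 2156 + 1 = 2157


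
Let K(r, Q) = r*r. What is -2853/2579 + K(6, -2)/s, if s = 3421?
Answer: -9667269/8822759 ≈ -1.0957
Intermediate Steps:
K(r, Q) = r²
-2853/2579 + K(6, -2)/s = -2853/2579 + 6²/3421 = -2853*1/2579 + 36*(1/3421) = -2853/2579 + 36/3421 = -9667269/8822759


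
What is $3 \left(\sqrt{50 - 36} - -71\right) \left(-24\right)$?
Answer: $-5112 - 72 \sqrt{14} \approx -5381.4$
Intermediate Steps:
$3 \left(\sqrt{50 - 36} - -71\right) \left(-24\right) = 3 \left(\sqrt{14} + 71\right) \left(-24\right) = 3 \left(71 + \sqrt{14}\right) \left(-24\right) = \left(213 + 3 \sqrt{14}\right) \left(-24\right) = -5112 - 72 \sqrt{14}$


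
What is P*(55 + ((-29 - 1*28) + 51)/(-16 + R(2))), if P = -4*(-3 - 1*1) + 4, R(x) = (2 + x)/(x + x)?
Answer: 1108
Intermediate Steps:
R(x) = (2 + x)/(2*x) (R(x) = (2 + x)/((2*x)) = (2 + x)*(1/(2*x)) = (2 + x)/(2*x))
P = 20 (P = -4*(-3 - 1) + 4 = -4*(-4) + 4 = 16 + 4 = 20)
P*(55 + ((-29 - 1*28) + 51)/(-16 + R(2))) = 20*(55 + ((-29 - 1*28) + 51)/(-16 + (½)*(2 + 2)/2)) = 20*(55 + ((-29 - 28) + 51)/(-16 + (½)*(½)*4)) = 20*(55 + (-57 + 51)/(-16 + 1)) = 20*(55 - 6/(-15)) = 20*(55 - 6*(-1/15)) = 20*(55 + ⅖) = 20*(277/5) = 1108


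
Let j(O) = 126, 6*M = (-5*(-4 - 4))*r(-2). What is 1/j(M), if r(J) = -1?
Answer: 1/126 ≈ 0.0079365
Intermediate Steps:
M = -20/3 (M = (-5*(-4 - 4)*(-1))/6 = (-5*(-8)*(-1))/6 = (40*(-1))/6 = (1/6)*(-40) = -20/3 ≈ -6.6667)
1/j(M) = 1/126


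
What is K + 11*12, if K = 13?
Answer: 145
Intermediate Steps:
K + 11*12 = 13 + 11*12 = 13 + 132 = 145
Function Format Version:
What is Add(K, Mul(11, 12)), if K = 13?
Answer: 145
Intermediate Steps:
Add(K, Mul(11, 12)) = Add(13, Mul(11, 12)) = Add(13, 132) = 145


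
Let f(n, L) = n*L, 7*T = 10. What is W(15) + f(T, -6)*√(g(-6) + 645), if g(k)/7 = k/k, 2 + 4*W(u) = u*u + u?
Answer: 119/2 - 120*√163/7 ≈ -159.37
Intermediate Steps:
T = 10/7 (T = (⅐)*10 = 10/7 ≈ 1.4286)
W(u) = -½ + u/4 + u²/4 (W(u) = -½ + (u*u + u)/4 = -½ + (u² + u)/4 = -½ + (u + u²)/4 = -½ + (u/4 + u²/4) = -½ + u/4 + u²/4)
g(k) = 7 (g(k) = 7*(k/k) = 7*1 = 7)
f(n, L) = L*n
W(15) + f(T, -6)*√(g(-6) + 645) = (-½ + (¼)*15 + (¼)*15²) + (-6*10/7)*√(7 + 645) = (-½ + 15/4 + (¼)*225) - 120*√163/7 = (-½ + 15/4 + 225/4) - 120*√163/7 = 119/2 - 120*√163/7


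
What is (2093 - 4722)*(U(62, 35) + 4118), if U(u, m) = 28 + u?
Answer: -11062832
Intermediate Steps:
(2093 - 4722)*(U(62, 35) + 4118) = (2093 - 4722)*((28 + 62) + 4118) = -2629*(90 + 4118) = -2629*4208 = -11062832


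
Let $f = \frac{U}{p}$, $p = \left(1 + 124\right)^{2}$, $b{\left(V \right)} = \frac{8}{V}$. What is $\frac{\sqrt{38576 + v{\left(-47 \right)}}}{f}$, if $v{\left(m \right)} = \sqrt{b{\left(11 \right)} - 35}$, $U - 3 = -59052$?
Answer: $- \frac{15625 \sqrt{4667696 + 11 i \sqrt{4147}}}{649539} \approx -51.972 - 0.0039436 i$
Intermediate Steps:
$U = -59049$ ($U = 3 - 59052 = -59049$)
$p = 15625$ ($p = 125^{2} = 15625$)
$v{\left(m \right)} = \frac{i \sqrt{4147}}{11}$ ($v{\left(m \right)} = \sqrt{\frac{8}{11} - 35} = \sqrt{- \frac{377}{11}} = \frac{i \sqrt{4147}}{11}$)
$f = - \frac{59049}{15625} \approx -3.7791$
$\frac{\sqrt{38576 + v{\left(-47 \right)}}}{f} = \frac{\sqrt{38576 + \frac{i \sqrt{4147}}{11}}}{- \frac{59049}{15625}} = \sqrt{38576 + \frac{i \sqrt{4147}}{11}} \left(- \frac{15625}{59049}\right) = - \frac{15625 \sqrt{38576 + \frac{i \sqrt{4147}}{11}}}{59049}$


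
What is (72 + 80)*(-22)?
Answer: -3344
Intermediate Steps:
(72 + 80)*(-22) = 152*(-22) = -3344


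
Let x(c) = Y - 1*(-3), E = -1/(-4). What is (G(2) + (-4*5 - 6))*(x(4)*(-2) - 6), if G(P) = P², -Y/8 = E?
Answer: 176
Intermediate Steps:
E = ¼ (E = -1*(-¼) = ¼ ≈ 0.25000)
Y = -2 (Y = -8*¼ = -2)
x(c) = 1 (x(c) = -2 - 1*(-3) = -2 + 3 = 1)
(G(2) + (-4*5 - 6))*(x(4)*(-2) - 6) = (2² + (-4*5 - 6))*(1*(-2) - 6) = (4 + (-20 - 6))*(-2 - 6) = (4 - 26)*(-8) = -22*(-8) = 176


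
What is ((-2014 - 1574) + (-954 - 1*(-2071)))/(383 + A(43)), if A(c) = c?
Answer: -2471/426 ≈ -5.8005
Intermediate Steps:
((-2014 - 1574) + (-954 - 1*(-2071)))/(383 + A(43)) = ((-2014 - 1574) + (-954 - 1*(-2071)))/(383 + 43) = (-3588 + (-954 + 2071))/426 = (-3588 + 1117)*(1/426) = -2471*1/426 = -2471/426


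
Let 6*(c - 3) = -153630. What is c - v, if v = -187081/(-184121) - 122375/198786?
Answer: -133866456077729/5228668158 ≈ -25602.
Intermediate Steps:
c = -25602 (c = 3 + (⅙)*(-153630) = 3 - 25605 = -25602)
v = 2093896613/5228668158 (v = -187081*(-1/184121) - 122375*1/198786 = 187081/184121 - 122375/198786 = 2093896613/5228668158 ≈ 0.40046)
c - v = -25602 - 1*2093896613/5228668158 = -25602 - 2093896613/5228668158 = -133866456077729/5228668158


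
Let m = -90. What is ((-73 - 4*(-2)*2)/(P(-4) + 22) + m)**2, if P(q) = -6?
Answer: 2241009/256 ≈ 8753.9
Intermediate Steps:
((-73 - 4*(-2)*2)/(P(-4) + 22) + m)**2 = ((-73 - 4*(-2)*2)/(-6 + 22) - 90)**2 = ((-73 + 8*2)/16 - 90)**2 = ((-73 + 16)*(1/16) - 90)**2 = (-57*1/16 - 90)**2 = (-57/16 - 90)**2 = (-1497/16)**2 = 2241009/256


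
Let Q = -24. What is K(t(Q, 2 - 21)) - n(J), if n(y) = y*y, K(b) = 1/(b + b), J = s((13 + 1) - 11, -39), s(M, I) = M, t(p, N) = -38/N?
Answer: -35/4 ≈ -8.7500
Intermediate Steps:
J = 3 (J = (13 + 1) - 11 = 14 - 11 = 3)
K(b) = 1/(2*b)
n(y) = y²
K(t(Q, 2 - 21)) - n(J) = 1/(2*((-38/(2 - 21)))) - 1*3² = 1/(2*((-38/(-19)))) - 1*9 = 1/(2*((-38*(-1/19)))) - 9 = (½)/2 - 9 = (½)*(½) - 9 = ¼ - 9 = -35/4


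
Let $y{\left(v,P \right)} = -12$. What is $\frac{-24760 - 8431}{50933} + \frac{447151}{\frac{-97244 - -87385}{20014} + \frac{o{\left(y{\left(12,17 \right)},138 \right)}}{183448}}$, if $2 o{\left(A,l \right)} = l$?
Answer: $- \frac{1817786275973979817}{2001038947043} \approx -9.0842 \cdot 10^{5}$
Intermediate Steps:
$o{\left(A,l \right)} = \frac{l}{2}$
$\frac{-24760 - 8431}{50933} + \frac{447151}{\frac{-97244 - -87385}{20014} + \frac{o{\left(y{\left(12,17 \right)},138 \right)}}{183448}} = \frac{-24760 - 8431}{50933} + \frac{447151}{\frac{-97244 - -87385}{20014} + \frac{\frac{1}{2} \cdot 138}{183448}} = \left(-33191\right) \frac{1}{50933} + \frac{447151}{\left(-97244 + 87385\right) \frac{1}{20014} + 69 \cdot \frac{1}{183448}} = - \frac{33191}{50933} + \frac{447151}{\left(-9859\right) \frac{1}{20014} + \frac{3}{7976}} = - \frac{33191}{50933} + \frac{447151}{- \frac{9859}{20014} + \frac{3}{7976}} = - \frac{33191}{50933} + \frac{447151}{- \frac{39287671}{79815832}} = - \frac{33191}{50933} + 447151 \left(- \frac{79815832}{39287671}\right) = - \frac{33191}{50933} - \frac{35689729094632}{39287671} = - \frac{1817786275973979817}{2001038947043}$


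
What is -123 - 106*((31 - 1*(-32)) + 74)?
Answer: -14645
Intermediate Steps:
-123 - 106*((31 - 1*(-32)) + 74) = -123 - 106*((31 + 32) + 74) = -123 - 106*(63 + 74) = -123 - 106*137 = -123 - 14522 = -14645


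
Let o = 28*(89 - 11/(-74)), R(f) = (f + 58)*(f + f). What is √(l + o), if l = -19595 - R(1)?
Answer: 59*I*√6771/37 ≈ 131.21*I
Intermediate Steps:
R(f) = 2*f*(58 + f) (R(f) = (58 + f)*(2*f) = 2*f*(58 + f))
o = 92358/37 (o = 28*(89 - 11*(-1/74)) = 28*(89 + 11/74) = 28*(6597/74) = 92358/37 ≈ 2496.2)
l = -19713 (l = -19595 - 2*(58 + 1) = -19595 - 2*59 = -19595 - 1*118 = -19595 - 118 = -19713)
√(l + o) = √(-19713 + 92358/37) = √(-637023/37) = 59*I*√6771/37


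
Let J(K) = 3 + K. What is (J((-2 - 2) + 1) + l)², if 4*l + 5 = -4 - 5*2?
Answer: 361/16 ≈ 22.563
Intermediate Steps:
l = -19/4 (l = -5/4 + (-4 - 5*2)/4 = -5/4 + (-4 - 10)/4 = -5/4 + (¼)*(-14) = -5/4 - 7/2 = -19/4 ≈ -4.7500)
(J((-2 - 2) + 1) + l)² = ((3 + ((-2 - 2) + 1)) - 19/4)² = ((3 + (-4 + 1)) - 19/4)² = ((3 - 3) - 19/4)² = (0 - 19/4)² = (-19/4)² = 361/16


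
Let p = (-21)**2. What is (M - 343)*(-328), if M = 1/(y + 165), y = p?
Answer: 34088548/303 ≈ 1.1250e+5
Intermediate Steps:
p = 441
y = 441
M = 1/606 (M = 1/(441 + 165) = 1/606 ≈ 0.0016502)
(M - 343)*(-328) = (1/606 - 343)*(-328) = -207857/606*(-328) = 34088548/303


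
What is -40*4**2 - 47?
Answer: -687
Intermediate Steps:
-40*4**2 - 47 = -40*16 - 47 = -640 - 47 = -687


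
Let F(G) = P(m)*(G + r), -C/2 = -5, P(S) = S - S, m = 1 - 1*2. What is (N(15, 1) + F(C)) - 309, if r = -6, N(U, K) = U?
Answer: -294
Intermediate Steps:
m = -1 (m = 1 - 2 = -1)
P(S) = 0
C = 10 (C = -2*(-5) = 10)
F(G) = 0 (F(G) = 0*(G - 6) = 0*(-6 + G) = 0)
(N(15, 1) + F(C)) - 309 = (15 + 0) - 309 = 15 - 309 = -294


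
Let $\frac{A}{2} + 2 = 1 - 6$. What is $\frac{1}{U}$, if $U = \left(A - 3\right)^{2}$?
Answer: $\frac{1}{289} \approx 0.0034602$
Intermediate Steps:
$A = -14$ ($A = -4 + 2 \left(1 - 6\right) = -4 + 2 \left(-5\right) = -4 - 10 = -14$)
$U = 289$ ($U = \left(-14 - 3\right)^{2} = \left(-17\right)^{2} = 289$)
$\frac{1}{U} = \frac{1}{289}$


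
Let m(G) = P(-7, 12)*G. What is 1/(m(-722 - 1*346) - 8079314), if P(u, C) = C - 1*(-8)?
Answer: -1/8100674 ≈ -1.2345e-7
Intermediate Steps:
P(u, C) = 8 + C (P(u, C) = C + 8 = 8 + C)
m(G) = 20*G (m(G) = (8 + 12)*G = 20*G)
1/(m(-722 - 1*346) - 8079314) = 1/(20*(-722 - 1*346) - 8079314) = 1/(20*(-722 - 346) - 8079314) = 1/(20*(-1068) - 8079314) = 1/(-21360 - 8079314) = 1/(-8100674) = -1/8100674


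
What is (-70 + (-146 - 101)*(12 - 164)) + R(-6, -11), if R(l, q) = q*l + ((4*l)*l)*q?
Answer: 35956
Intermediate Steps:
R(l, q) = l*q + 4*q*l² (R(l, q) = l*q + (4*l²)*q = l*q + 4*q*l²)
(-70 + (-146 - 101)*(12 - 164)) + R(-6, -11) = (-70 + (-146 - 101)*(12 - 164)) - 6*(-11)*(1 + 4*(-6)) = (-70 - 247*(-152)) - 6*(-11)*(1 - 24) = (-70 + 37544) - 6*(-11)*(-23) = 37474 - 1518 = 35956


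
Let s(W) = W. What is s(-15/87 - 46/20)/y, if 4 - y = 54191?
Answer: 717/15714230 ≈ 4.5627e-5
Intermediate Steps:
y = -54187 (y = 4 - 1*54191 = 4 - 54191 = -54187)
s(-15/87 - 46/20)/y = (-15/87 - 46/20)/(-54187) = (-15*1/87 - 46*1/20)*(-1/54187) = (-5/29 - 23/10)*(-1/54187) = -717/290*(-1/54187) = 717/15714230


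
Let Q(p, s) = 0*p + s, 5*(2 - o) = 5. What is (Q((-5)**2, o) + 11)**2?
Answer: 144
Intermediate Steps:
o = 1 (o = 2 - 1/5*5 = 2 - 1 = 1)
Q(p, s) = s (Q(p, s) = 0 + s = s)
(Q((-5)**2, o) + 11)**2 = (1 + 11)**2 = 12**2 = 144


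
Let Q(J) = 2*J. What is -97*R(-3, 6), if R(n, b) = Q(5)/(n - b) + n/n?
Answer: 97/9 ≈ 10.778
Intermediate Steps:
R(n, b) = 1 + 10/(n - b) (R(n, b) = (2*5)/(n - b) + n/n = 10/(n - b) + 1 = 1 + 10/(n - b))
-97*R(-3, 6) = -97*(-10 + 6 - 1*(-3))/(6 - 1*(-3)) = -97*(-10 + 6 + 3)/(6 + 3) = -97*(-1)/9 = -97*(-1/9) = 97/9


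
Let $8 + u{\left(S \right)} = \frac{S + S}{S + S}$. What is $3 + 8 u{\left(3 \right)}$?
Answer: $-53$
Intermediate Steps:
$u{\left(S \right)} = -7$ ($u{\left(S \right)} = -8 + \frac{S + S}{S + S} = -8 + \frac{2 S}{2 S} = -8 + 2 S \frac{1}{2 S} = -8 + 1 = -7$)
$3 + 8 u{\left(3 \right)} = 3 + 8 \left(-7\right) = 3 - 56 = -53$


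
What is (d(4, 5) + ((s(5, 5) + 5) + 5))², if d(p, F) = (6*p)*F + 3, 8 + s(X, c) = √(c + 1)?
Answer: (125 + √6)² ≈ 16243.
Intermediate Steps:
s(X, c) = -8 + √(1 + c) (s(X, c) = -8 + √(c + 1) = -8 + √(1 + c))
d(p, F) = 3 + 6*F*p (d(p, F) = 6*F*p + 3 = 3 + 6*F*p)
(d(4, 5) + ((s(5, 5) + 5) + 5))² = ((3 + 6*5*4) + (((-8 + √(1 + 5)) + 5) + 5))² = ((3 + 120) + (((-8 + √6) + 5) + 5))² = (123 + ((-3 + √6) + 5))² = (123 + (2 + √6))² = (125 + √6)²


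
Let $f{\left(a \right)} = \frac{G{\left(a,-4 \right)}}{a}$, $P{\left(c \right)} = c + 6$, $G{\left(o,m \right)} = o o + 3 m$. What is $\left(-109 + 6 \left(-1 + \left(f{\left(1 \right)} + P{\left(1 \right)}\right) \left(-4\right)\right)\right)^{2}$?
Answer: $361$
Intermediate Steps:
$G{\left(o,m \right)} = o^{2} + 3 m$
$P{\left(c \right)} = 6 + c$
$f{\left(a \right)} = \frac{-12 + a^{2}}{a}$ ($f{\left(a \right)} = \frac{a^{2} + 3 \left(-4\right)}{a} = \frac{a^{2} - 12}{a} = \frac{-12 + a^{2}}{a}$)
$\left(-109 + 6 \left(-1 + \left(f{\left(1 \right)} + P{\left(1 \right)}\right) \left(-4\right)\right)\right)^{2} = \left(-109 + 6 \left(-1 + \left(\left(1 - \frac{12}{1}\right) + \left(6 + 1\right)\right) \left(-4\right)\right)\right)^{2} = \left(-109 + 6 \left(-1 + \left(\left(1 - 12\right) + 7\right) \left(-4\right)\right)\right)^{2} = \left(-109 + 6 \left(-1 + \left(-11 + 7\right) \left(-4\right)\right)\right)^{2} = \left(-109 + 6 \left(-1 - -16\right)\right)^{2} = \left(-109 + 6 \left(-1 + 16\right)\right)^{2} = \left(-109 + 6 \cdot 15\right)^{2} = \left(-109 + 90\right)^{2} = \left(-19\right)^{2} = 361$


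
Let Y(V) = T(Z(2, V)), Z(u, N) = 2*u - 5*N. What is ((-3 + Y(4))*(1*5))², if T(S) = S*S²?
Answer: 420045025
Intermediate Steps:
Z(u, N) = -5*N + 2*u
T(S) = S³
Y(V) = (4 - 5*V)³ (Y(V) = (-5*V + 2*2)³ = (-5*V + 4)³ = (4 - 5*V)³)
((-3 + Y(4))*(1*5))² = ((-3 - (-4 + 5*4)³)*(1*5))² = ((-3 - (-4 + 20)³)*5)² = ((-3 - 1*16³)*5)² = ((-3 - 1*4096)*5)² = ((-3 - 4096)*5)² = (-4099*5)² = (-20495)² = 420045025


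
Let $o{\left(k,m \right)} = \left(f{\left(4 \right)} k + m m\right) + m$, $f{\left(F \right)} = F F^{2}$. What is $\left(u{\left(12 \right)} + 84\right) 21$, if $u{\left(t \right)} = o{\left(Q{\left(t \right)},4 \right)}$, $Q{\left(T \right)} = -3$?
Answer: $-1848$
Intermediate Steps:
$f{\left(F \right)} = F^{3}$
$o{\left(k,m \right)} = m + m^{2} + 64 k$ ($o{\left(k,m \right)} = \left(4^{3} k + m m\right) + m = \left(64 k + m^{2}\right) + m = \left(m^{2} + 64 k\right) + m = m + m^{2} + 64 k$)
$u{\left(t \right)} = -172$ ($u{\left(t \right)} = 4 + 4^{2} + 64 \left(-3\right) = 4 + 16 - 192 = -172$)
$\left(u{\left(12 \right)} + 84\right) 21 = \left(-172 + 84\right) 21 = \left(-88\right) 21 = -1848$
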